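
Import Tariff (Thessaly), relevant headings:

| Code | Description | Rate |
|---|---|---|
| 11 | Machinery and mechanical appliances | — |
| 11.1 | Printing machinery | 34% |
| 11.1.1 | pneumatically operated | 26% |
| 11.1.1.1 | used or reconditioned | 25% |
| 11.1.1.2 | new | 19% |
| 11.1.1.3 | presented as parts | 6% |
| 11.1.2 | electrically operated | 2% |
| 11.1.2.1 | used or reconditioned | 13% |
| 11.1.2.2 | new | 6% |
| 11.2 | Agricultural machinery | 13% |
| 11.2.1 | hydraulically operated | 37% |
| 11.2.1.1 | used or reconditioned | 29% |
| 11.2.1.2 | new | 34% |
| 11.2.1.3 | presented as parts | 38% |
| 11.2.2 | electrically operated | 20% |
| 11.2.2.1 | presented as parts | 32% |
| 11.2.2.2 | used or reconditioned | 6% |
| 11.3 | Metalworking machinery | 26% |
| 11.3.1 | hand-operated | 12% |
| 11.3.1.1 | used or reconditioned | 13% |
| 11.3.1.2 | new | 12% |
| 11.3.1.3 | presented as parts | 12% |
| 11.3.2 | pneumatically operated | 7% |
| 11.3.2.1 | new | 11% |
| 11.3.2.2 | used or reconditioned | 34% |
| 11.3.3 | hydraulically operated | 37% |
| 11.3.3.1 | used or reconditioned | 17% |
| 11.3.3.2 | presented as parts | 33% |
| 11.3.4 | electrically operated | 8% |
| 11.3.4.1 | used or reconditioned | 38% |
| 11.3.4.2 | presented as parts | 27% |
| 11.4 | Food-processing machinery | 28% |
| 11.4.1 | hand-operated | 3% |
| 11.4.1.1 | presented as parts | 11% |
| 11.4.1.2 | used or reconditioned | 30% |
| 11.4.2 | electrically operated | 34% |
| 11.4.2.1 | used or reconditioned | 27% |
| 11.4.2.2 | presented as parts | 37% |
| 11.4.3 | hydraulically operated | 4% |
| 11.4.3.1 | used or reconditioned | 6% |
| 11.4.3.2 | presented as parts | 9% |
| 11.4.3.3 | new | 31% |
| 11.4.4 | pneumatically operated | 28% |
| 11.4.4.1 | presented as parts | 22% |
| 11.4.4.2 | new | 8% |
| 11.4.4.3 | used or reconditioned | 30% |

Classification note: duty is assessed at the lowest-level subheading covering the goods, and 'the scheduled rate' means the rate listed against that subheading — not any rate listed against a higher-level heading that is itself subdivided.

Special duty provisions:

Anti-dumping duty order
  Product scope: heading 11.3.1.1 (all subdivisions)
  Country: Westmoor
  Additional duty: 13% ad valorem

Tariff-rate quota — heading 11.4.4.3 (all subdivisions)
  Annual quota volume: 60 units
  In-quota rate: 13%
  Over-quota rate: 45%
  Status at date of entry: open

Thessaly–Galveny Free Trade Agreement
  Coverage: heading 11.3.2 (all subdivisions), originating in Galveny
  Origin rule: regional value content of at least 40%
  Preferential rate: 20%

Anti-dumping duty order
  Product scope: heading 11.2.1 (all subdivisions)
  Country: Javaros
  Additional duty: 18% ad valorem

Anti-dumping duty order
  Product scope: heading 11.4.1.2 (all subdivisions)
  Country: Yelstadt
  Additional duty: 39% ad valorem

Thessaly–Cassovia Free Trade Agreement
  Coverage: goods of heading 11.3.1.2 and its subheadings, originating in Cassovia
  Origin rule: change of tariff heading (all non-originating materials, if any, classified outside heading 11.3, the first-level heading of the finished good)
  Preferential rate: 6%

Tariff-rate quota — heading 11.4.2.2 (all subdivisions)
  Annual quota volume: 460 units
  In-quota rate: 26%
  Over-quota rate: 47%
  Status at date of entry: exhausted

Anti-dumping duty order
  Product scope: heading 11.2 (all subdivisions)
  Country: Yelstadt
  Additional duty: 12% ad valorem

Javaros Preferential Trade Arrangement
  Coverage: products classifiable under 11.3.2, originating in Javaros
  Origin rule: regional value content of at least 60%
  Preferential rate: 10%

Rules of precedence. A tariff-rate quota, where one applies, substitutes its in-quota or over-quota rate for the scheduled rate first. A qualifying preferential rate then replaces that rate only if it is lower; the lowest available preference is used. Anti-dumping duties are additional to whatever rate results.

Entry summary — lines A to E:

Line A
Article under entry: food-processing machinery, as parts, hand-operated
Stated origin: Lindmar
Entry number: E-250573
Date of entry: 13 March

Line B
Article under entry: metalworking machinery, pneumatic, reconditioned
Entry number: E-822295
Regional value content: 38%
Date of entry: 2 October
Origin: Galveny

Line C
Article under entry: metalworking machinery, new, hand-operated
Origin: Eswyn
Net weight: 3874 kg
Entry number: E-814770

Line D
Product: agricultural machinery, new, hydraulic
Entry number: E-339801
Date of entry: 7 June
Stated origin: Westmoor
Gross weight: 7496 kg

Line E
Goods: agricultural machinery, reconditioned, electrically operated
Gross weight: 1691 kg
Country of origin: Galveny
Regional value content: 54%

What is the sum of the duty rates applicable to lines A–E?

Line A: food-processing → 11.4; hand-operated → 11.4.1; as parts → 11.4.1.1. Scheduled 11%. No special measure applies. → 11%.
Line B: metalworking → 11.3; pneumatic → 11.3.2; reconditioned → 11.3.2.2. Scheduled 34%. Galveny agreement on 11.3.2: RVC < 40%. → 34%.
Line C: metalworking → 11.3; hand-operated → 11.3.1; new → 11.3.1.2. Scheduled 12%. No special measure applies. → 12%.
Line D: agricultural → 11.2; hydraulic → 11.2.1; new → 11.2.1.2. Scheduled 34%. No special measure applies. → 34%.
Line E: agricultural → 11.2; electrically operated → 11.2.2; reconditioned → 11.2.2.2. Scheduled 6%. Galveny agreement on 11.3.2: 11.2.2.2 not covered. → 6%.
Sum: 11% + 34% + 12% + 34% + 6% = 97%.

97%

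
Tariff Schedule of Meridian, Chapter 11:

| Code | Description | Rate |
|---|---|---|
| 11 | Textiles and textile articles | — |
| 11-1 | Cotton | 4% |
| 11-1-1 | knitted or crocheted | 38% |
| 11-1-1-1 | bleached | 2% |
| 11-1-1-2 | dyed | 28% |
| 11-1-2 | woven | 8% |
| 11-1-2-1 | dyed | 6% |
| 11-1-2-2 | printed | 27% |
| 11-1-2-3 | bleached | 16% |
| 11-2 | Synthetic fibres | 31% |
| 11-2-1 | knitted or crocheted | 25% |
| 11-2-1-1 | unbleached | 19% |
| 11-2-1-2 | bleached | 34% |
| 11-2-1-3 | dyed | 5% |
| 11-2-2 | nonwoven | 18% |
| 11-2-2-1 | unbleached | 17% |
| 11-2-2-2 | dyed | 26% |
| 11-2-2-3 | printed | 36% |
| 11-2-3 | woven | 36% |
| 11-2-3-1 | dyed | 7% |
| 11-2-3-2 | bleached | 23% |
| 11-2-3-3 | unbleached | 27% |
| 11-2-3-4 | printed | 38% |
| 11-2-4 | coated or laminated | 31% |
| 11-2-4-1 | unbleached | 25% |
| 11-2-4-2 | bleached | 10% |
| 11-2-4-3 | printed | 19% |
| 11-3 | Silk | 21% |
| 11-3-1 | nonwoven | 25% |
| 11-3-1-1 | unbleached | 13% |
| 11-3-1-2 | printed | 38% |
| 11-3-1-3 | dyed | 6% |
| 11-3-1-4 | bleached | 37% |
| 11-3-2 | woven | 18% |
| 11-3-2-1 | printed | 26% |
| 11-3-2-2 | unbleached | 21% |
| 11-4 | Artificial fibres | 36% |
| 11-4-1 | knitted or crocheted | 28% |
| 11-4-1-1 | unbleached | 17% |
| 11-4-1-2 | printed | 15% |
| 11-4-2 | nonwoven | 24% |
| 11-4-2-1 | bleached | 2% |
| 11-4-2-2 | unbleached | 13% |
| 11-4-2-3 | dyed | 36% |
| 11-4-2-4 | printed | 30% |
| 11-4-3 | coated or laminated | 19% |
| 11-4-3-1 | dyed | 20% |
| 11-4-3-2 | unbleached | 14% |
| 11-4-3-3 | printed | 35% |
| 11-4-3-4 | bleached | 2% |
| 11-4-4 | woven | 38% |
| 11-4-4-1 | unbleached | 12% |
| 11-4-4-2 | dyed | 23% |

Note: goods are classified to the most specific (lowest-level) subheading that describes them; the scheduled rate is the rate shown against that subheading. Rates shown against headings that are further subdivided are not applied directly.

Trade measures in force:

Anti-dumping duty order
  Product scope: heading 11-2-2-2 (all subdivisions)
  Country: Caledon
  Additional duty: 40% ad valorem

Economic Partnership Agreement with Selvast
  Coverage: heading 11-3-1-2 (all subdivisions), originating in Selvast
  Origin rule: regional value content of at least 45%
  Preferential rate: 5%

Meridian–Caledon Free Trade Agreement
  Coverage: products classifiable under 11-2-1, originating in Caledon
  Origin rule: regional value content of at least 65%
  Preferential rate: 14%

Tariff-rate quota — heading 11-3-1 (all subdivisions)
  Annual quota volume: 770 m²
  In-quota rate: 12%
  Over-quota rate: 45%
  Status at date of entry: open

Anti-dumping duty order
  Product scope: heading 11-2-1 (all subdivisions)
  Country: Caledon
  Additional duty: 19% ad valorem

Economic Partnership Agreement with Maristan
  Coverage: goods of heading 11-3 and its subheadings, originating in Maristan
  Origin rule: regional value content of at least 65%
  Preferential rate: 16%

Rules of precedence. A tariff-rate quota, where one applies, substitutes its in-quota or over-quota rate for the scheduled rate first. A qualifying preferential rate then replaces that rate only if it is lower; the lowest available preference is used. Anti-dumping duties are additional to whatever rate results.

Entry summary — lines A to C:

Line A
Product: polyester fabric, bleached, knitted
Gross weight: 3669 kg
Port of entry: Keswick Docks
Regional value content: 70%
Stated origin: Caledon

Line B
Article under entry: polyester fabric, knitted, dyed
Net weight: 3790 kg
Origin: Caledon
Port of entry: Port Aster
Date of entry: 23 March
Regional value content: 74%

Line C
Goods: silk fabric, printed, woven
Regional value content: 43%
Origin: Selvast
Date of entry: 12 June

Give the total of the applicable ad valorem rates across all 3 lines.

Line A: polyester → 11-2; knitted → 11-2-1; bleached → 11-2-1-2. Scheduled 34%. Caledon agreement on 11-2-1: RVC ≥ 65% → 14% available; preferential 14%; anti-dumping (Caledon, 11-2-1): +19%; total 14% + 19% = 33%. → 33%.
Line B: polyester → 11-2; knitted → 11-2-1; dyed → 11-2-1-3. Scheduled 5%. Caledon agreement on 11-2-1: RVC ≥ 65% → 14% available; preference 14% not lower than 5% → no reduction; anti-dumping (Caledon, 11-2-1): +19%; total 5% + 19% = 24%. → 24%.
Line C: silk → 11-3; woven → 11-3-2; printed → 11-3-2-1. Scheduled 26%. Selvast agreement on 11-3-1-2: 11-3-2-1 not covered. → 26%.
Sum: 33% + 24% + 26% = 83%.

83%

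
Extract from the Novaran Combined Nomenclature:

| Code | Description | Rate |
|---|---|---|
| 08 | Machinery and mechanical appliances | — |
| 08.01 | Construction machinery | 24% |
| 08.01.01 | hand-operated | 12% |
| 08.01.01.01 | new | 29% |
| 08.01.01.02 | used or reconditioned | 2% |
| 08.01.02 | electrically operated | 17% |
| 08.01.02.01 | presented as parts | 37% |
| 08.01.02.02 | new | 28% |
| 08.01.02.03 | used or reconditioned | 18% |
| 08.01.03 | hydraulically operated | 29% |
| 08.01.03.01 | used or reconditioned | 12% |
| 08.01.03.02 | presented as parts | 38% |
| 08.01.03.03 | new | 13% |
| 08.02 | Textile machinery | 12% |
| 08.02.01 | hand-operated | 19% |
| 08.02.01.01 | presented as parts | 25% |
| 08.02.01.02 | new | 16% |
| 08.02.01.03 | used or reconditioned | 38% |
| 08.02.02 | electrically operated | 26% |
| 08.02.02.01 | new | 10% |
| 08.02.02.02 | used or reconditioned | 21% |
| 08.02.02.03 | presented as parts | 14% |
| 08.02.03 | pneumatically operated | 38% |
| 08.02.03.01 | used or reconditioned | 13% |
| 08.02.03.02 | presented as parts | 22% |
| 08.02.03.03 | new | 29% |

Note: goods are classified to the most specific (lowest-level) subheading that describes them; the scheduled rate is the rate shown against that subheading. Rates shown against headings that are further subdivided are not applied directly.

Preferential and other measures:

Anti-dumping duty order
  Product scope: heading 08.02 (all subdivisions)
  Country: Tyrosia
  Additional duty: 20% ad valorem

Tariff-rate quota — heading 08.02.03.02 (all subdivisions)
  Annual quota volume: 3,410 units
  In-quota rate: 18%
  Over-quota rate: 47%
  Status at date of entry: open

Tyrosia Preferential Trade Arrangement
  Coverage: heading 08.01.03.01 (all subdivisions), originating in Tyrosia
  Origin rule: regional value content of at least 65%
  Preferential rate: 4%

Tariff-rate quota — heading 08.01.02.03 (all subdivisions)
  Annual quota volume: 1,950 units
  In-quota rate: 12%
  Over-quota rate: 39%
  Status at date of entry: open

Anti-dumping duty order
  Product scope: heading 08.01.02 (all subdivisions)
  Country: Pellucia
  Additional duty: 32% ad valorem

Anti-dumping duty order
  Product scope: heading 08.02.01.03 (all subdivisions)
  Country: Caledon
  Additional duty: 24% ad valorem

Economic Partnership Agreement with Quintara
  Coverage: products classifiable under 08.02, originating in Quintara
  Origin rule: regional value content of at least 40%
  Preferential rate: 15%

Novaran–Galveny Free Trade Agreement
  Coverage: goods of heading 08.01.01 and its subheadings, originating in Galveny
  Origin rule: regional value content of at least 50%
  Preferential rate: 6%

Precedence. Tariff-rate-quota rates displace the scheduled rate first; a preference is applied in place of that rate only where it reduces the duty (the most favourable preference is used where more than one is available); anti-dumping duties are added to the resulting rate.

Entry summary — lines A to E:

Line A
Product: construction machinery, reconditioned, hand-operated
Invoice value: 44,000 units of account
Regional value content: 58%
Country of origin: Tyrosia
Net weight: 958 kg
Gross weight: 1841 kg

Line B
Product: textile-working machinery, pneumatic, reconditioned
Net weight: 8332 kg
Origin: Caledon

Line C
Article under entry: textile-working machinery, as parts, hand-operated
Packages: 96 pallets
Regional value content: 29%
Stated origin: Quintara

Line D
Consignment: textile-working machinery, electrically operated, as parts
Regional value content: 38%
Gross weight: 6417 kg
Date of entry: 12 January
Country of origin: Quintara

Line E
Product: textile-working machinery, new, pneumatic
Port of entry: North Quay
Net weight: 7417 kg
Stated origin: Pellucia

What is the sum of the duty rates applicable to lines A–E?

Line A: construction → 08.01; hand-operated → 08.01.01; reconditioned → 08.01.01.02. Scheduled 2%. Tyrosia agreement on 08.01.03.01: 08.01.01.02 not covered. → 2%.
Line B: textile-working → 08.02; pneumatic → 08.02.03; reconditioned → 08.02.03.01. Scheduled 13%. No special measure applies. → 13%.
Line C: textile-working → 08.02; hand-operated → 08.02.01; as parts → 08.02.01.01. Scheduled 25%. Quintara agreement on 08.02: RVC < 40%. → 25%.
Line D: textile-working → 08.02; electrically operated → 08.02.02; as parts → 08.02.02.03. Scheduled 14%. Quintara agreement on 08.02: RVC < 40%. → 14%.
Line E: textile-working → 08.02; pneumatic → 08.02.03; new → 08.02.03.03. Scheduled 29%. No special measure applies. → 29%.
Sum: 2% + 13% + 25% + 14% + 29% = 83%.

83%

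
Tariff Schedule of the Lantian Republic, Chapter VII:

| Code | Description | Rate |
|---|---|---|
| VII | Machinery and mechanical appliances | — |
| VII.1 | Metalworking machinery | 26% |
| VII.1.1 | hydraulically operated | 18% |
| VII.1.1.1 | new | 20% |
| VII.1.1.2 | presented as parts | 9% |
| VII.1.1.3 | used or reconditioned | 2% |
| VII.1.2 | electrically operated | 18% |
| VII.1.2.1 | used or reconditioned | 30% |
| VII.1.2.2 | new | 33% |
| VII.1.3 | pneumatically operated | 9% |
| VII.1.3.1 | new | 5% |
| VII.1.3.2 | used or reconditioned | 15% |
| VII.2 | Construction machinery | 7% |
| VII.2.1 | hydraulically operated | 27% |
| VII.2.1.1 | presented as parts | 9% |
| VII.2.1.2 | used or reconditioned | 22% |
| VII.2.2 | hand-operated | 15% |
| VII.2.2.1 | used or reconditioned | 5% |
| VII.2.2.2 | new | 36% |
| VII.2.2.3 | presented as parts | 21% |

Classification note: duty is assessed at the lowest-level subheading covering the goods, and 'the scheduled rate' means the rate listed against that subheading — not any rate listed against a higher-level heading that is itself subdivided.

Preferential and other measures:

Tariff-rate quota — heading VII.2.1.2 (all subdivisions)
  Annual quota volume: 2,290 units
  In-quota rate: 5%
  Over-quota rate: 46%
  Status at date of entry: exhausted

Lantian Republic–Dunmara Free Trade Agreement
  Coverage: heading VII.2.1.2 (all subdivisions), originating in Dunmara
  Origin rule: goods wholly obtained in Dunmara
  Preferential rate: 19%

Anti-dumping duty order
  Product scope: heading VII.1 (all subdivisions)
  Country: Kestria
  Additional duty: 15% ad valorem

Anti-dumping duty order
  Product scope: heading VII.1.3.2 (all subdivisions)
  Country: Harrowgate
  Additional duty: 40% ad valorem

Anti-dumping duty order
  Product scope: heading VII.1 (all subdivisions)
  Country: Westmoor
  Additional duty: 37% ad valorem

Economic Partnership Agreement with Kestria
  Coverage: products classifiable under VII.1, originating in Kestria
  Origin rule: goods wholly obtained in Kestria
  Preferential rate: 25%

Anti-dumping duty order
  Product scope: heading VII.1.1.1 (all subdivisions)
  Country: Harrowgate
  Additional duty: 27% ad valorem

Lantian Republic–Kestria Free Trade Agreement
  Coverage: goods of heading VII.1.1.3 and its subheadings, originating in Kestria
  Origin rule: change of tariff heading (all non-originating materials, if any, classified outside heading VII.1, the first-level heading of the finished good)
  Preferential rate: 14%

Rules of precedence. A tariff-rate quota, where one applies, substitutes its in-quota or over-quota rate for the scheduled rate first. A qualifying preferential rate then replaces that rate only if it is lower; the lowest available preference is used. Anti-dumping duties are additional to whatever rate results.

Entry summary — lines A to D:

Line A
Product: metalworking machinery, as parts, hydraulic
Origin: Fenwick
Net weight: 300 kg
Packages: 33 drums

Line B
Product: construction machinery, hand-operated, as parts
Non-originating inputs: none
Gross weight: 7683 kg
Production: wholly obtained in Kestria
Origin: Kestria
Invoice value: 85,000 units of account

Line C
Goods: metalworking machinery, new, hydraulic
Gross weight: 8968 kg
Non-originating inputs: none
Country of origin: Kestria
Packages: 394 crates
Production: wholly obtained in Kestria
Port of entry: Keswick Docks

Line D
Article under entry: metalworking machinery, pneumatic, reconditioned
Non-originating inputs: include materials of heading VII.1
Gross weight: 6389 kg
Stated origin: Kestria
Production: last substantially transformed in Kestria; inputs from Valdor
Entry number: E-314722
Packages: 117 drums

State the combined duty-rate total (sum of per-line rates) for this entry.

95%

Line A: metalworking → VII.1; hydraulic → VII.1.1; as parts → VII.1.1.2. Scheduled 9%. No special measure applies. → 9%.
Line B: construction → VII.2; hand-operated → VII.2.2; as parts → VII.2.2.3. Scheduled 21%. Kestria agreement on VII.1: VII.2.2.3 not covered; Kestria agreement on VII.1.1.3: VII.2.2.3 not covered. → 21%.
Line C: metalworking → VII.1; hydraulic → VII.1.1; new → VII.1.1.1. Scheduled 20%. Kestria agreement on VII.1: wholly obtained → 25% available; Kestria agreement on VII.1.1.3: VII.1.1.1 not covered; preference 25% not lower than 20% → no reduction; anti-dumping (Kestria, VII.1): +15%; total 20% + 15% = 35%. → 35%.
Line D: metalworking → VII.1; pneumatic → VII.1.3; reconditioned → VII.1.3.2. Scheduled 15%. Kestria agreement on VII.1: not wholly obtained; Kestria agreement on VII.1.1.3: VII.1.3.2 not covered; anti-dumping (Kestria, VII.1): +15%; total 15% + 15% = 30%. → 30%.
Sum: 9% + 21% + 35% + 30% = 95%.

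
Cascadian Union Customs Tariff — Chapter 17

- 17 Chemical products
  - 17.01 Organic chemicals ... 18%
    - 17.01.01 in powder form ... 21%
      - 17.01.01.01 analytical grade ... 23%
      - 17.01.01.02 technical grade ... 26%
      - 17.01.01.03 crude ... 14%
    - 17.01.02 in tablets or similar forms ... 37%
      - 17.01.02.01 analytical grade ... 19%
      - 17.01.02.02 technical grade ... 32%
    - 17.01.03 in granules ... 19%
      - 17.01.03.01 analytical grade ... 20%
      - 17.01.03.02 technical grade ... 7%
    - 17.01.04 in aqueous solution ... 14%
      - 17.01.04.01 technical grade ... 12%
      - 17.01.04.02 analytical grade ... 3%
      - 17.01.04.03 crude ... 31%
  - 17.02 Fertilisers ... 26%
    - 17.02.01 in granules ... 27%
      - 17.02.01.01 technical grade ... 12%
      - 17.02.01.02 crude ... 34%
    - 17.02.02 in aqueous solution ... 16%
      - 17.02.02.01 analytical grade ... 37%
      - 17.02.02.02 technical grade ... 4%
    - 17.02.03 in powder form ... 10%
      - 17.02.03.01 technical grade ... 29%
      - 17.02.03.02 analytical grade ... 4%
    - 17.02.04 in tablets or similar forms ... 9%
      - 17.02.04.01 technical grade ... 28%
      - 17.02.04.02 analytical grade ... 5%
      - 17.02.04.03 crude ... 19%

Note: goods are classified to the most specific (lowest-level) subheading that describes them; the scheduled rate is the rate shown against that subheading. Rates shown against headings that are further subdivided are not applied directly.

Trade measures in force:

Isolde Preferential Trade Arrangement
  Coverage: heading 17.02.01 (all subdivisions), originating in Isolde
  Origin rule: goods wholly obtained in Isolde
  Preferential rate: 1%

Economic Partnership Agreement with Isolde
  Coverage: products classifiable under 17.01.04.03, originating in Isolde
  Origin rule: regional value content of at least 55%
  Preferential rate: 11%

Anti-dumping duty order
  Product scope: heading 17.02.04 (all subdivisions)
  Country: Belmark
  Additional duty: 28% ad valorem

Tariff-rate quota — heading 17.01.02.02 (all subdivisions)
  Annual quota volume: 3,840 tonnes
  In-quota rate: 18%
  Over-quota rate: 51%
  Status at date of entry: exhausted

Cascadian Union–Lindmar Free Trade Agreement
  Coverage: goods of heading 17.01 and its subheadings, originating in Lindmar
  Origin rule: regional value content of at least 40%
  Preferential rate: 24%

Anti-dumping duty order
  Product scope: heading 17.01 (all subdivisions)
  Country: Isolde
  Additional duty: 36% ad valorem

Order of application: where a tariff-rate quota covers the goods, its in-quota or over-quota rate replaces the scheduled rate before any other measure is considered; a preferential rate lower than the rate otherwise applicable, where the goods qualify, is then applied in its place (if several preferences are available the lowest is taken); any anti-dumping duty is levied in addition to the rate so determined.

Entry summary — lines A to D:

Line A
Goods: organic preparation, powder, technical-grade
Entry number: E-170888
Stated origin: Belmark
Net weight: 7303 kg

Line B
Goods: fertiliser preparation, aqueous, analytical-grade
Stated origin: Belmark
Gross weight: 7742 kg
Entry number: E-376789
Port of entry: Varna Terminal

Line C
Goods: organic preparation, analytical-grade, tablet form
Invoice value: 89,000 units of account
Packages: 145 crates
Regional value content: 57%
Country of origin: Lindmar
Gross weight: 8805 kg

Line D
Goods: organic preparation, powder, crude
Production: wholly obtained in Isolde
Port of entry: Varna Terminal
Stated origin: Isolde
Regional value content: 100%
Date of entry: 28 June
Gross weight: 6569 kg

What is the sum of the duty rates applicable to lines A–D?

Line A: organic → 17.01; powder → 17.01.01; technical-grade → 17.01.01.02. Scheduled 26%. No special measure applies. → 26%.
Line B: fertiliser → 17.02; aqueous → 17.02.02; analytical-grade → 17.02.02.01. Scheduled 37%. No special measure applies. → 37%.
Line C: organic → 17.01; tablet form → 17.01.02; analytical-grade → 17.01.02.01. Scheduled 19%. Lindmar agreement on 17.01: RVC ≥ 40% → 24% available; preference 24% not lower than 19% → no reduction. → 19%.
Line D: organic → 17.01; powder → 17.01.01; crude → 17.01.01.03. Scheduled 14%. Isolde agreement on 17.02.01: 17.01.01.03 not covered; Isolde agreement on 17.01.04.03: 17.01.01.03 not covered; anti-dumping (Isolde, 17.01): +36%; total 14% + 36% = 50%. → 50%.
Sum: 26% + 37% + 19% + 50% = 132%.

132%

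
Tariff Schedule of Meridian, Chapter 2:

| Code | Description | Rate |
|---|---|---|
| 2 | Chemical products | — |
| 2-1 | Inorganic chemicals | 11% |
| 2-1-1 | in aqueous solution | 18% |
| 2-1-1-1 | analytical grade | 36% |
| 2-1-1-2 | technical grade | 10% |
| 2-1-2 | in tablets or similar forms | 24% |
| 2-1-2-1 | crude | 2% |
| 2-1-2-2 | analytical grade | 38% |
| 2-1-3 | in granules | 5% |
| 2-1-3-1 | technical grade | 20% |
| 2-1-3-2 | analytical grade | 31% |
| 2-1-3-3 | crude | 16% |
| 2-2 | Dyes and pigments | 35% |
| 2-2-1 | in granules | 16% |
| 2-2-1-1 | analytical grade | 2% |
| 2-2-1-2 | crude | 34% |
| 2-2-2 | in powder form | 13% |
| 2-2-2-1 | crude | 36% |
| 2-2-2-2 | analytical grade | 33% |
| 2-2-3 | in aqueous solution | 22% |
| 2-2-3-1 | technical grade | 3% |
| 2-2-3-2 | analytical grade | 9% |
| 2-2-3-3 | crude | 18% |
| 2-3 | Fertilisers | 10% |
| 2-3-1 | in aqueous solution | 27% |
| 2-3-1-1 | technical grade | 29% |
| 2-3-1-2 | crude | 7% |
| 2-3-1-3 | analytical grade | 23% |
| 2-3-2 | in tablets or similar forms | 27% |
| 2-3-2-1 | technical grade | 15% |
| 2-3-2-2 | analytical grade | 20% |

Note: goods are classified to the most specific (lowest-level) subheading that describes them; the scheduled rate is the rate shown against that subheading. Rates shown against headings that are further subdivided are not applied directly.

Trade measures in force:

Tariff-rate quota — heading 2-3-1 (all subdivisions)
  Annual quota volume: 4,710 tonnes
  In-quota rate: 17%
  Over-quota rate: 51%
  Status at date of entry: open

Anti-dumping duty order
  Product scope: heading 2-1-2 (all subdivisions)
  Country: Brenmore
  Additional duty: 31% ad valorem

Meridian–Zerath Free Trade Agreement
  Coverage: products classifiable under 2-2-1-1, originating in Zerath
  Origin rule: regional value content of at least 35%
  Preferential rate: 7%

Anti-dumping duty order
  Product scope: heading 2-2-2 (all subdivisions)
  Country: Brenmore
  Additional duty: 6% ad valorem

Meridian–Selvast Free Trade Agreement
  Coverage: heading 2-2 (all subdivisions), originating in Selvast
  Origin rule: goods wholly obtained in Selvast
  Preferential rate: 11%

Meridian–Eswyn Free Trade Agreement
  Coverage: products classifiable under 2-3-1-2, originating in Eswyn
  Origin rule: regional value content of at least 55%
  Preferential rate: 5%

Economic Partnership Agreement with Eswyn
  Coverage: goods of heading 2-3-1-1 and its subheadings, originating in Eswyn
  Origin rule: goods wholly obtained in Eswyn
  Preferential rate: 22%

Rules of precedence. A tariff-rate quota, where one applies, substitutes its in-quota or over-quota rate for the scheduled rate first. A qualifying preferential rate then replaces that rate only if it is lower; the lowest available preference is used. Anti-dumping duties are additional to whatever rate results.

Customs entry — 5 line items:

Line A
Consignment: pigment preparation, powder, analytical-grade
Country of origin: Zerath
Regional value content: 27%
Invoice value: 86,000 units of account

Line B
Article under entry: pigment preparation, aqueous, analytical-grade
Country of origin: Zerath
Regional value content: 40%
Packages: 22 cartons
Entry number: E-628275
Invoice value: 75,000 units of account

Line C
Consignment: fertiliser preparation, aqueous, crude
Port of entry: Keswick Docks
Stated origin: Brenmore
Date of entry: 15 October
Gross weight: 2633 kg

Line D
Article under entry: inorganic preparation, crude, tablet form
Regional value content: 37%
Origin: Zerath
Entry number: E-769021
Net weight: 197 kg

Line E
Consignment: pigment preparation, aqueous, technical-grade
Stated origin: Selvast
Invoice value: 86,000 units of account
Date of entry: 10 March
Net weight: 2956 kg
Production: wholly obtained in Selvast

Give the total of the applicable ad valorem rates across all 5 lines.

Line A: pigment → 2-2; powder → 2-2-2; analytical-grade → 2-2-2-2. Scheduled 33%. Zerath agreement on 2-2-1-1: 2-2-2-2 not covered. → 33%.
Line B: pigment → 2-2; aqueous → 2-2-3; analytical-grade → 2-2-3-2. Scheduled 9%. Zerath agreement on 2-2-1-1: 2-2-3-2 not covered. → 9%.
Line C: fertiliser → 2-3; aqueous → 2-3-1; crude → 2-3-1-2. Scheduled 7%. quota on 2-3-1 open → in-quota 17%. → 17%.
Line D: inorganic → 2-1; tablet form → 2-1-2; crude → 2-1-2-1. Scheduled 2%. Zerath agreement on 2-2-1-1: 2-1-2-1 not covered. → 2%.
Line E: pigment → 2-2; aqueous → 2-2-3; technical-grade → 2-2-3-1. Scheduled 3%. Selvast agreement on 2-2: wholly obtained → 11% available; preference 11% not lower than 3% → no reduction. → 3%.
Sum: 33% + 9% + 17% + 2% + 3% = 64%.

64%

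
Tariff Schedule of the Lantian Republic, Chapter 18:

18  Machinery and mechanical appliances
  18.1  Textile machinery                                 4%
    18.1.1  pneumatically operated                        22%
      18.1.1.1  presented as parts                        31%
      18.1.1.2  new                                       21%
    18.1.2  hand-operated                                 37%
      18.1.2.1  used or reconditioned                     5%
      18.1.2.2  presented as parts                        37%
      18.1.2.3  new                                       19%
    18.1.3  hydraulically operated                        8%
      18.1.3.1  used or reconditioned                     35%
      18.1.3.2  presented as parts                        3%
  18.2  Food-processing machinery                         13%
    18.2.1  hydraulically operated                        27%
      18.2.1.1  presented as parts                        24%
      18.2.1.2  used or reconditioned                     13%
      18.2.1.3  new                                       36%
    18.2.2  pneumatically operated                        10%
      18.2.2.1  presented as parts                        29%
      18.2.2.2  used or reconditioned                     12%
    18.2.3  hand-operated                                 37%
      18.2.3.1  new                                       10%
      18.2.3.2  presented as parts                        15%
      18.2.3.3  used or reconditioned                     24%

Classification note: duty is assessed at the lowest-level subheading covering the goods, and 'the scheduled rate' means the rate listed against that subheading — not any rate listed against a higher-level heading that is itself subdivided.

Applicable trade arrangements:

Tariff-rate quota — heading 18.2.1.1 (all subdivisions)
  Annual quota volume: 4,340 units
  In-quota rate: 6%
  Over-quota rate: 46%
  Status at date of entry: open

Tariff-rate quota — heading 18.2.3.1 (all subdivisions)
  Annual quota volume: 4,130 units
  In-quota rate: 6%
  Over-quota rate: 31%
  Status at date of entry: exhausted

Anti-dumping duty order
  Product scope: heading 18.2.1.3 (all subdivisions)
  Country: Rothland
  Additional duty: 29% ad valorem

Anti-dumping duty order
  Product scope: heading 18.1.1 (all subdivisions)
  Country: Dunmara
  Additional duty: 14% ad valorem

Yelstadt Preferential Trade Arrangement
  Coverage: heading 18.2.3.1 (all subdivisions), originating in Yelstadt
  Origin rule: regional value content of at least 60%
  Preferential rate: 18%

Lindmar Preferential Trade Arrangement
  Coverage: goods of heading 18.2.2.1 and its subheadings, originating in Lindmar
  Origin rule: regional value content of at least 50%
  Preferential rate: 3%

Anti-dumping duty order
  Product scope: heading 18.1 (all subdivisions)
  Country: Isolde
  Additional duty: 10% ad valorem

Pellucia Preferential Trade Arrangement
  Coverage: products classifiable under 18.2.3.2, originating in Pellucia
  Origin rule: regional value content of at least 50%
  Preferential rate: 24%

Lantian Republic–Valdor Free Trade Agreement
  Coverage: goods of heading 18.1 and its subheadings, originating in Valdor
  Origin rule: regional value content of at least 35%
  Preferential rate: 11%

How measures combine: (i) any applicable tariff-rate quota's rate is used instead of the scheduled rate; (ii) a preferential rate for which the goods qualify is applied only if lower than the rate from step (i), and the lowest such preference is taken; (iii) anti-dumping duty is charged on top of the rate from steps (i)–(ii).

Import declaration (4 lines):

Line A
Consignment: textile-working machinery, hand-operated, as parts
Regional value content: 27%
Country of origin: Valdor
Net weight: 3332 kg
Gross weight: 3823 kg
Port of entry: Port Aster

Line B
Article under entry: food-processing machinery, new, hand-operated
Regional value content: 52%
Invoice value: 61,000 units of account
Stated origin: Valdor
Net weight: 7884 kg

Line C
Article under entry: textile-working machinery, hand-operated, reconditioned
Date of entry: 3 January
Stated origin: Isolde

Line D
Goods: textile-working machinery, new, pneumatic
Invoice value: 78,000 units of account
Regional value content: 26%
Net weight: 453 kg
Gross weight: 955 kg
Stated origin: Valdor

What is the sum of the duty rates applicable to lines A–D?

104%

Line A: textile-working → 18.1; hand-operated → 18.1.2; as parts → 18.1.2.2. Scheduled 37%. Valdor agreement on 18.1: RVC < 35%. → 37%.
Line B: food-processing → 18.2; hand-operated → 18.2.3; new → 18.2.3.1. Scheduled 10%. quota on 18.2.3.1 exhausted → over-quota 31%; Valdor agreement on 18.1: 18.2.3.1 not covered. → 31%.
Line C: textile-working → 18.1; hand-operated → 18.1.2; reconditioned → 18.1.2.1. Scheduled 5%. anti-dumping (Isolde, 18.1): +10%; total 5% + 10% = 15%. → 15%.
Line D: textile-working → 18.1; pneumatic → 18.1.1; new → 18.1.1.2. Scheduled 21%. Valdor agreement on 18.1: RVC < 35%. → 21%.
Sum: 37% + 31% + 15% + 21% = 104%.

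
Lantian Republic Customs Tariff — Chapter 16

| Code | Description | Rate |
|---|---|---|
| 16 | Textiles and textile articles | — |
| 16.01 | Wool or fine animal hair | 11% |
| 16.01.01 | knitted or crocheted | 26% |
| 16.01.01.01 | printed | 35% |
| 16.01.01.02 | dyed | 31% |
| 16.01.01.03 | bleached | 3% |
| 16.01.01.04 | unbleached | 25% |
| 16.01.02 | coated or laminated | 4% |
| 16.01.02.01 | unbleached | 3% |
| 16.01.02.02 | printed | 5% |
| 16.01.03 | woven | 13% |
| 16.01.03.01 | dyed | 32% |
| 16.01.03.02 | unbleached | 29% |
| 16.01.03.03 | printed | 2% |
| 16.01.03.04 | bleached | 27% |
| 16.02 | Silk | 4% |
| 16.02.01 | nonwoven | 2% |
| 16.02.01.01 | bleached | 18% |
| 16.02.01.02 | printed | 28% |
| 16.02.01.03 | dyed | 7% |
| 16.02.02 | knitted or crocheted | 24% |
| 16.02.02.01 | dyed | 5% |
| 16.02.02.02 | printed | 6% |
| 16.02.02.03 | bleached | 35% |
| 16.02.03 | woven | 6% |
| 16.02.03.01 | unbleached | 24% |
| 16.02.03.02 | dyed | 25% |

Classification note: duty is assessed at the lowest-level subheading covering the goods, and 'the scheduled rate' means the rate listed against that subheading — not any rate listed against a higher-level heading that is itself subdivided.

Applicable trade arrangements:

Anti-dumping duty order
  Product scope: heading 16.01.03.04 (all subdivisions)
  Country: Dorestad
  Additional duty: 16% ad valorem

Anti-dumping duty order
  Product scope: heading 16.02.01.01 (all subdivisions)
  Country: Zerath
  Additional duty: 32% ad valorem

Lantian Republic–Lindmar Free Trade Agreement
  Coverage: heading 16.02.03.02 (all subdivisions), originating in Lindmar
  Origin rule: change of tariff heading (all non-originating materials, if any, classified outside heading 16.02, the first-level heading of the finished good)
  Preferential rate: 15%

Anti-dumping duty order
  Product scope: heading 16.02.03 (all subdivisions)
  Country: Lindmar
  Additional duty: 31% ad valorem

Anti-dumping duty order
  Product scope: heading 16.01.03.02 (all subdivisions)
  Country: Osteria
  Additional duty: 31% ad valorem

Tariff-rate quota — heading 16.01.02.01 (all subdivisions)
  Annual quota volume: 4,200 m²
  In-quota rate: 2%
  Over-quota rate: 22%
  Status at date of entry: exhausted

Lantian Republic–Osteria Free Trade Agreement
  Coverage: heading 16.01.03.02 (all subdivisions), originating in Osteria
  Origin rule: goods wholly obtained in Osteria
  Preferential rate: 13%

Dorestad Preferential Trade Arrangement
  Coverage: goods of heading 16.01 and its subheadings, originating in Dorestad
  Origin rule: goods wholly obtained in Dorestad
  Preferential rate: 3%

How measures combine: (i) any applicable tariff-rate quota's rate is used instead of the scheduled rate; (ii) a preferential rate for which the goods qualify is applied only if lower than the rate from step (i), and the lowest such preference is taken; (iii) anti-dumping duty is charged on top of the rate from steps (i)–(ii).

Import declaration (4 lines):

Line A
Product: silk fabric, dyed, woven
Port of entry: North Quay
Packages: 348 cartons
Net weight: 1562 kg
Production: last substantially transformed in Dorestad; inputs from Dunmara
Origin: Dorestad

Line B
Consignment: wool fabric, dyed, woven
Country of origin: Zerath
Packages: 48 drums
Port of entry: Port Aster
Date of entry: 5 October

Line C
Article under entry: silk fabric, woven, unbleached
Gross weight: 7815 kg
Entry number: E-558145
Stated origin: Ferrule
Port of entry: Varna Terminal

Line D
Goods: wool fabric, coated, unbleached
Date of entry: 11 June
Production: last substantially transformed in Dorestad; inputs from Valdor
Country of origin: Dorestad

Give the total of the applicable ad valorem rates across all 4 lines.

Line A: silk → 16.02; woven → 16.02.03; dyed → 16.02.03.02. Scheduled 25%. Dorestad agreement on 16.01: 16.02.03.02 not covered. → 25%.
Line B: wool → 16.01; woven → 16.01.03; dyed → 16.01.03.01. Scheduled 32%. No special measure applies. → 32%.
Line C: silk → 16.02; woven → 16.02.03; unbleached → 16.02.03.01. Scheduled 24%. No special measure applies. → 24%.
Line D: wool → 16.01; coated → 16.01.02; unbleached → 16.01.02.01. Scheduled 3%. quota on 16.01.02.01 exhausted → over-quota 22%; Dorestad agreement on 16.01: not wholly obtained. → 22%.
Sum: 25% + 32% + 24% + 22% = 103%.

103%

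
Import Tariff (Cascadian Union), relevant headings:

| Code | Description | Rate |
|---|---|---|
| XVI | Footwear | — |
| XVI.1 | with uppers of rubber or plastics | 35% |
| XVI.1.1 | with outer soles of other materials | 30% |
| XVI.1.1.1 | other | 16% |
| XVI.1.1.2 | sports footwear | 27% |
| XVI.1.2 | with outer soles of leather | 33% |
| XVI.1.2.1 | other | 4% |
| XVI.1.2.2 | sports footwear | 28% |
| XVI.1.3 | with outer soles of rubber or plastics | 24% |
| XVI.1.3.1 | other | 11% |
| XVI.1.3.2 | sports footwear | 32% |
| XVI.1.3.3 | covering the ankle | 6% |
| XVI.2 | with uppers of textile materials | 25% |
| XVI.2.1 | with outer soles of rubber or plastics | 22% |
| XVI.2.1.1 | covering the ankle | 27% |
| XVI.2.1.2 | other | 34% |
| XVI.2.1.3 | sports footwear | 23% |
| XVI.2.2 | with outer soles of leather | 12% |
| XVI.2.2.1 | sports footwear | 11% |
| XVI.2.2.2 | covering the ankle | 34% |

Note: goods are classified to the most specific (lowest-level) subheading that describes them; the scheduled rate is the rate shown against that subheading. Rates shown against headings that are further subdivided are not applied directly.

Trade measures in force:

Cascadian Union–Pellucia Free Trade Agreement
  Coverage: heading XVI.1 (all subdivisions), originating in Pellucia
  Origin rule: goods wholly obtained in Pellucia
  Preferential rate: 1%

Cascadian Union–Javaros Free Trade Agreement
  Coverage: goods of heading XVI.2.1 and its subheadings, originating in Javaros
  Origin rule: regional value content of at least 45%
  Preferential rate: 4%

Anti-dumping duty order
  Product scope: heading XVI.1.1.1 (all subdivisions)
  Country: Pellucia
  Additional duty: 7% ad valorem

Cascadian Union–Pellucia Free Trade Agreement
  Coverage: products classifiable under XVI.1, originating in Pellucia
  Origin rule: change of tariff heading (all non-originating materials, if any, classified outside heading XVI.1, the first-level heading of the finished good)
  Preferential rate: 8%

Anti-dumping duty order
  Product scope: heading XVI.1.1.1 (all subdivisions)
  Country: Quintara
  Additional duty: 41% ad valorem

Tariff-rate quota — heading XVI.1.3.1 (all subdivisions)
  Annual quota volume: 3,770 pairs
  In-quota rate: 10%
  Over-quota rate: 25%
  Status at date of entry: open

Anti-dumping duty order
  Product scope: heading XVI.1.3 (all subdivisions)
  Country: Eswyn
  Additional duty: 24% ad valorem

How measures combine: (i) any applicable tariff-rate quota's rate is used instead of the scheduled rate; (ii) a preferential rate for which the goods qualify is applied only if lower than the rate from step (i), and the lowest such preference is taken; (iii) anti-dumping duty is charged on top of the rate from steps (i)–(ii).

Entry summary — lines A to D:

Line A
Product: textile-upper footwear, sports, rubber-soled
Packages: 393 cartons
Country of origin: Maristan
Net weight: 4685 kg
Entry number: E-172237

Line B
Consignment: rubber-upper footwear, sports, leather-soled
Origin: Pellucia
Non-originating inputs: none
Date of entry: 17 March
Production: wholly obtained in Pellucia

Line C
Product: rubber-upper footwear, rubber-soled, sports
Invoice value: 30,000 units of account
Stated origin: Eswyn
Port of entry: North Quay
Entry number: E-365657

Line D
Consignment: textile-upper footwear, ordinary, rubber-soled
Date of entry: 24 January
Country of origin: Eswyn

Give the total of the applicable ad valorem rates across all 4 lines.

114%

Line A: textile-upper → XVI.2; rubber-soled → XVI.2.1; sports → XVI.2.1.3. Scheduled 23%. No special measure applies. → 23%.
Line B: rubber-upper → XVI.1; leather-soled → XVI.1.2; sports → XVI.1.2.2. Scheduled 28%. Pellucia agreement on XVI.1: wholly obtained → 1% available; Pellucia agreement on XVI.1: CTH met → 8% available; preferential 1%. → 1%.
Line C: rubber-upper → XVI.1; rubber-soled → XVI.1.3; sports → XVI.1.3.2. Scheduled 32%. anti-dumping (Eswyn, XVI.1.3): +24%; total 32% + 24% = 56%. → 56%.
Line D: textile-upper → XVI.2; rubber-soled → XVI.2.1; ordinary → XVI.2.1.2. Scheduled 34%. No special measure applies. → 34%.
Sum: 23% + 1% + 56% + 34% = 114%.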